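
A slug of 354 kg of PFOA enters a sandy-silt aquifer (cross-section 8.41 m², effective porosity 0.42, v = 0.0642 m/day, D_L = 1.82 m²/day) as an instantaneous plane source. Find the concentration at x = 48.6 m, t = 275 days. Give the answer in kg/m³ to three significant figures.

0.783 kg/m³

For an instantaneous plane source, C(x,t) = M/(n_e·A·√(4πDt)) · exp(−(x−vt)²/(4Dt)), with n_e·A the pore (flow) area.
Plume center vt = 0.0642 × 275 = 17.655 m, so the well at 48.6 m is 30.945 m downgradient of the peak.
√(4πDt) = 79.31 m, giving peak height M/(n_e·A·√(4πDt)) = 354/(0.42 × 8.41 × 79.31) = 1.264 kg/m³.
(x−vt)²/(4Dt) = (30.945)²/(4 × 1.82 × 275) = 0.4783; exp(−0.4783) = 0.6198.
C = 1.264 × 0.6198 = 0.783 kg/m³.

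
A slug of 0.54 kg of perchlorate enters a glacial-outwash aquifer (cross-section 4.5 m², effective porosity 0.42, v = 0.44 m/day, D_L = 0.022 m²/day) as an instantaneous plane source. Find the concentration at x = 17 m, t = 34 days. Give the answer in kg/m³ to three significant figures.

0.0232 kg/m³

For an instantaneous plane source, C(x,t) = M/(n_e·A·√(4πDt)) · exp(−(x−vt)²/(4Dt)), with n_e·A the pore (flow) area.
Plume center vt = 0.44 × 34 = 14.96 m, so the well at 17 m is 2.04 m downgradient of the peak.
√(4πDt) = 3.066 m, giving peak height M/(n_e·A·√(4πDt)) = 0.54/(0.42 × 4.5 × 3.066) = 0.09319 kg/m³.
(x−vt)²/(4Dt) = (2.04)²/(4 × 0.022 × 34) = 1.391; exp(−1.391) = 0.2488.
C = 0.09319 × 0.2488 = 0.0232 kg/m³.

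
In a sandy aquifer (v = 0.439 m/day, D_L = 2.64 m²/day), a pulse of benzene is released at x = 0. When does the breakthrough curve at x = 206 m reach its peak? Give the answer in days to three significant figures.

456 days

For the 1D instantaneous-source solution, setting ∂C/∂t = 0 at fixed x gives v²t² + 2Dt − x² = 0, so t = (√(D² + v²x²) − D)/v².
√(D² + v²x²) = √(2.64² + 0.439² × 206²) = 90.47; v² = 0.192721.
t = (90.47 − 2.64)/0.192721 = 456 days (vs. the pure-advection estimate x/v = 469 d).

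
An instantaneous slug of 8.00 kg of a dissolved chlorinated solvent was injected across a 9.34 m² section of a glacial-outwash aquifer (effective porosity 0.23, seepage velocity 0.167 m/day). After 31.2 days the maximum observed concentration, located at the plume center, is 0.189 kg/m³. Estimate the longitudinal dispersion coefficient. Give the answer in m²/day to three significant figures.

At the plume center C_max = M/(n_e·A·√(4πDt)), so D = M²/(4πt·(n_e·A·C_max)²).
n_e·A·C_max = 0.23 × 9.34 × 0.189 = 0.4060 kg/m.
D = 8.00²/(4π × 31.2 × 0.4060²) = 0.990 m²/day.

0.990 m²/day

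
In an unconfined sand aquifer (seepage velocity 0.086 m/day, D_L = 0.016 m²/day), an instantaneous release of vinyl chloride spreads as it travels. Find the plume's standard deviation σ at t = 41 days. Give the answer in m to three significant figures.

1.15 m

Dispersive spreading gives a Gaussian with σ² = 2Dt; advection only shifts the center.
σ = √(2 × 0.016 × 41) = 1.15 m.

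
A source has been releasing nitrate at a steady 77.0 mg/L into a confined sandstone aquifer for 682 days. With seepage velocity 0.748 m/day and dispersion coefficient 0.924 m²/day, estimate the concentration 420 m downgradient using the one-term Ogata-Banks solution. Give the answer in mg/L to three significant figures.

76.6 mg/L

For a continuous step input, C/C₀ ≈ ½·erfc((x−vt)/(2√(Dt))).
vt = 0.748 × 682 = 510.136 m and 2√(Dt) = 2√(0.924 × 682) = 50.21 m.
Argument (x−vt)/(2√(Dt)) = (420 − 510.136)/50.21 = -1.795; ½·erfc(-1.795) = 0.9944.
C = 77.0 × 0.9944 = 76.6 mg/L.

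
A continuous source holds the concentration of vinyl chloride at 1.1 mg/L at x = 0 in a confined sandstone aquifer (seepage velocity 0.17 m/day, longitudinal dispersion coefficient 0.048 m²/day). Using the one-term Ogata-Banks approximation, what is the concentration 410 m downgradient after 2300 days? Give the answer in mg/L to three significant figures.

For a continuous step input, C/C₀ ≈ ½·erfc((x−vt)/(2√(Dt))).
vt = 0.17 × 2300 = 391 m and 2√(Dt) = 2√(0.048 × 2300) = 21.01 m.
Argument (x−vt)/(2√(Dt)) = (410 − 391)/21.01 = 0.9043; ½·erfc(0.9043) = 0.1005.
C = 1.1 × 0.1005 = 0.111 mg/L.

0.111 mg/L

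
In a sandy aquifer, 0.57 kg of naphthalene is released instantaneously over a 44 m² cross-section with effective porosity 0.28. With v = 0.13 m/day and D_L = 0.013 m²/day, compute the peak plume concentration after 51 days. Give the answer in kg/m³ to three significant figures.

The peak of an instantaneous 1D plume sits at x = vt; there the Gaussian factor is 1 and C_max = M/(n_e·A·√(4πDt)), where n_e·A is the pore area the mass is dissolved in.
√(4πDt) = √(4π × 0.013 × 51) = 2.886 m, so C_max = 0.57/(0.28 × 44 × 2.886) = 0.0160 kg/m³.

0.0160 kg/m³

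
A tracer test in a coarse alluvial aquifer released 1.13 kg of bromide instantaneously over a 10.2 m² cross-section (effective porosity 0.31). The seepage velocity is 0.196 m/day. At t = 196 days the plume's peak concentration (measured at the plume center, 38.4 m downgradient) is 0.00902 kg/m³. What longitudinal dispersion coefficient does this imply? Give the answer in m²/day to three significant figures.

At the plume center C_max = M/(n_e·A·√(4πDt)), so D = M²/(4πt·(n_e·A·C_max)²).
n_e·A·C_max = 0.31 × 10.2 × 0.00902 = 0.02852 kg/m.
D = 1.13²/(4π × 196 × 0.02852²) = 0.637 m²/day.

0.637 m²/day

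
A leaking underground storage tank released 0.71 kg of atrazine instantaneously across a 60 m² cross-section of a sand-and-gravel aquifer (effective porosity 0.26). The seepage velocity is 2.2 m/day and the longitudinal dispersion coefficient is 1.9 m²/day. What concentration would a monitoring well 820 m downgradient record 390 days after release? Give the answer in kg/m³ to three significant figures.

0.000290 kg/m³

For an instantaneous plane source, C(x,t) = M/(n_e·A·√(4πDt)) · exp(−(x−vt)²/(4Dt)), with n_e·A the pore (flow) area.
Plume center vt = 2.2 × 390 = 858 m, so the well at 820 m is 38 m upgradient of the peak.
√(4πDt) = 96.50 m, giving peak height M/(n_e·A·√(4πDt)) = 0.71/(0.26 × 60 × 96.50) = 0.0004716 kg/m³.
(x−vt)²/(4Dt) = (-38)²/(4 × 1.9 × 390) = 0.4872; exp(−0.4872) = 0.6143.
C = 0.0004716 × 0.6143 = 0.000290 kg/m³.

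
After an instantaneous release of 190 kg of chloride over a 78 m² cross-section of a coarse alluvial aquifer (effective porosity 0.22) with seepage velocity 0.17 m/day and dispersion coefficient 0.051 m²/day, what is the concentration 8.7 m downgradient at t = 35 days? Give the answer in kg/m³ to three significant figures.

0.811 kg/m³

For an instantaneous plane source, C(x,t) = M/(n_e·A·√(4πDt)) · exp(−(x−vt)²/(4Dt)), with n_e·A the pore (flow) area.
Plume center vt = 0.17 × 35 = 5.95 m, so the well at 8.7 m is 2.75 m downgradient of the peak.
√(4πDt) = 4.736 m, giving peak height M/(n_e·A·√(4πDt)) = 190/(0.22 × 78 × 4.736) = 2.338 kg/m³.
(x−vt)²/(4Dt) = (2.75)²/(4 × 0.051 × 35) = 1.059; exp(−1.059) = 0.3468.
C = 2.338 × 0.3468 = 0.811 kg/m³.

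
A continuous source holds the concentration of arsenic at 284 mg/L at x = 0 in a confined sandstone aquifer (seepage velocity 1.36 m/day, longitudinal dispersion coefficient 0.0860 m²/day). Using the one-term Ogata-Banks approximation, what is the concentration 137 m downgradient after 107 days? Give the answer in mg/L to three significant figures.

For a continuous step input, C/C₀ ≈ ½·erfc((x−vt)/(2√(Dt))).
vt = 1.36 × 107 = 145.52 m and 2√(Dt) = 2√(0.0860 × 107) = 6.067 m.
Argument (x−vt)/(2√(Dt)) = (137 − 145.52)/6.067 = -1.404; ½·erfc(-1.404) = 0.9765.
C = 284 × 0.9765 = 277 mg/L.

277 mg/L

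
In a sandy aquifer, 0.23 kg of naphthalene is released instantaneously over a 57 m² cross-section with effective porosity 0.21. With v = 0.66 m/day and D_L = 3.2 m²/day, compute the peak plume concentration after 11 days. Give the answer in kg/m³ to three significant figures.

0.000914 kg/m³

The peak of an instantaneous 1D plume sits at x = vt; there the Gaussian factor is 1 and C_max = M/(n_e·A·√(4πDt)), where n_e·A is the pore area the mass is dissolved in.
√(4πDt) = √(4π × 3.2 × 11) = 21.03 m, so C_max = 0.23/(0.21 × 57 × 21.03) = 0.000914 kg/m³.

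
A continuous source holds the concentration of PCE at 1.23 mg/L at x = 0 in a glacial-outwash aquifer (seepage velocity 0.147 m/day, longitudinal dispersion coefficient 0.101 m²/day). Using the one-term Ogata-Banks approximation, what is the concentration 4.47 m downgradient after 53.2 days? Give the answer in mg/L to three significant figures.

For a continuous step input, C/C₀ ≈ ½·erfc((x−vt)/(2√(Dt))).
vt = 0.147 × 53.2 = 7.8204 m and 2√(Dt) = 2√(0.101 × 53.2) = 4.636 m.
Argument (x−vt)/(2√(Dt)) = (4.47 − 7.8204)/4.636 = -0.7227; ½·erfc(-0.7227) = 0.8466.
C = 1.23 × 0.8466 = 1.04 mg/L.

1.04 mg/L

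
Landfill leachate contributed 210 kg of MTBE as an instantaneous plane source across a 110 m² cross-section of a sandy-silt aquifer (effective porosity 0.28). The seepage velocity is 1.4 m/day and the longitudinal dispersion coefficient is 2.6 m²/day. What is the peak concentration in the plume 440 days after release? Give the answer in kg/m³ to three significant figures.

The peak of an instantaneous 1D plume sits at x = vt; there the Gaussian factor is 1 and C_max = M/(n_e·A·√(4πDt)), where n_e·A is the pore area the mass is dissolved in.
√(4πDt) = √(4π × 2.6 × 440) = 119.9 m, so C_max = 210/(0.28 × 110 × 119.9) = 0.0569 kg/m³.

0.0569 kg/m³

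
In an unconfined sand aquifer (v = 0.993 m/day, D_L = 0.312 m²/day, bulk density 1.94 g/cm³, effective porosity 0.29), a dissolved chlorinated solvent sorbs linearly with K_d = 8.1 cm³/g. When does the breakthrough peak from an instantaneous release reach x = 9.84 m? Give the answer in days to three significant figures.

Retardation factor R = 1 + ρ_b·K_d/n = 1 + 1.94 × 8.1/0.29 = 55.19.
Sorption retards both mechanisms: v_R = v/R = 0.01799 m/day, D_R = D/R = 0.005653 m²/day.
Peak time from v_R²t² + 2D_R t − x² = 0: t = (√(D_R² + v_R²x²) − D_R)/v_R².
√(D_R² + v_R²x²) = √(0.005653² + 0.01799² × 9.84²) = 0.1771; v_R² = 0.0003236.
t = (0.1771 − 0.005653)/0.0003236 = 530 days.

530 days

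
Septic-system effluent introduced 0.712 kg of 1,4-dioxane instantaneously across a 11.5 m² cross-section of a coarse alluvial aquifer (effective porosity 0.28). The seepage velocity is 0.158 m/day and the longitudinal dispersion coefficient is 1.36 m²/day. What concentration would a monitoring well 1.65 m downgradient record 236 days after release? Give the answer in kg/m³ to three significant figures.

For an instantaneous plane source, C(x,t) = M/(n_e·A·√(4πDt)) · exp(−(x−vt)²/(4Dt)), with n_e·A the pore (flow) area.
Plume center vt = 0.158 × 236 = 37.288 m, so the well at 1.65 m is 35.638 m upgradient of the peak.
√(4πDt) = 63.51 m, giving peak height M/(n_e·A·√(4πDt)) = 0.712/(0.28 × 11.5 × 63.51) = 0.003482 kg/m³.
(x−vt)²/(4Dt) = (-35.638)²/(4 × 1.36 × 236) = 0.9893; exp(−0.9893) = 0.3718.
C = 0.003482 × 0.3718 = 0.00129 kg/m³.

0.00129 kg/m³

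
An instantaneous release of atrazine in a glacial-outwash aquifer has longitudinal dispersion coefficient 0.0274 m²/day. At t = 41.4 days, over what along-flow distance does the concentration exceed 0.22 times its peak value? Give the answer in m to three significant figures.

The plume is Gaussian with σ = √(2Dt) = √(2 × 0.0274 × 41.4) = 1.506 m.
C/C_peak = exp(−Δx²/(2σ²)) = 0.22 ⇒ Δx = σ·√(−2 ln 0.22) = 1.506 × 1.740 = 2.620 m.
Width = 2Δx = 5.24 m.

5.24 m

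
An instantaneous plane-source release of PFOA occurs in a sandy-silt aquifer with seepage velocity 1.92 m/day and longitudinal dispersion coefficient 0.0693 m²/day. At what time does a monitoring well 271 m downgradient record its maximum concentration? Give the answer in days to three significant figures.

141 days

For the 1D instantaneous-source solution, setting ∂C/∂t = 0 at fixed x gives v²t² + 2Dt − x² = 0, so t = (√(D² + v²x²) − D)/v².
√(D² + v²x²) = √(0.0693² + 1.92² × 271²) = 520.3; v² = 3.6864.
t = (520.3 − 0.0693)/3.6864 = 141 days (vs. the pure-advection estimate x/v = 141 d).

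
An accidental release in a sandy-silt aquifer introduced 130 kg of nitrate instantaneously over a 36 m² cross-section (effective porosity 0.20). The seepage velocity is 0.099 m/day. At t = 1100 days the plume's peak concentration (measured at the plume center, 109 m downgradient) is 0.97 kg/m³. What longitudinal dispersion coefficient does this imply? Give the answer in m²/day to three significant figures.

0.0251 m²/day

At the plume center C_max = M/(n_e·A·√(4πDt)), so D = M²/(4πt·(n_e·A·C_max)²).
n_e·A·C_max = 0.20 × 36 × 0.97 = 6.984 kg/m.
D = 130²/(4π × 1100 × 6.984²) = 0.0251 m²/day.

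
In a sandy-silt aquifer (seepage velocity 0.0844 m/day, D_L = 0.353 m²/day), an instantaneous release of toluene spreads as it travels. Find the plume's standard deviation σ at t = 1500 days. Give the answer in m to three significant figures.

Dispersive spreading gives a Gaussian with σ² = 2Dt; advection only shifts the center.
σ = √(2 × 0.353 × 1500) = 32.5 m.

32.5 m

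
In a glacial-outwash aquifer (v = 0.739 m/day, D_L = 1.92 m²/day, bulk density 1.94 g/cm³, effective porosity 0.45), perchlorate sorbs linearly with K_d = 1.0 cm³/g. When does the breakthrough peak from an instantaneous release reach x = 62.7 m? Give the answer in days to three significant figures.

432 days

Retardation factor R = 1 + ρ_b·K_d/n = 1 + 1.94 × 1.0/0.45 = 5.311.
Sorption retards both mechanisms: v_R = v/R = 0.1391 m/day, D_R = D/R = 0.3615 m²/day.
Peak time from v_R²t² + 2D_R t − x² = 0: t = (√(D_R² + v_R²x²) − D_R)/v_R².
√(D_R² + v_R²x²) = √(0.3615² + 0.1391² × 62.7²) = 8.729; v_R² = 0.01935.
t = (8.729 − 0.3615)/0.01935 = 432 days.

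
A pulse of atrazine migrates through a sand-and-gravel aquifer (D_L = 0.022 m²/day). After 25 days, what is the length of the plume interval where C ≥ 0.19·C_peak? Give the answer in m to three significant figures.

The plume is Gaussian with σ = √(2Dt) = √(2 × 0.022 × 25) = 1.049 m.
C/C_peak = exp(−Δx²/(2σ²)) = 0.19 ⇒ Δx = σ·√(−2 ln 0.19) = 1.049 × 1.822 = 1.911 m.
Width = 2Δx = 3.82 m.

3.82 m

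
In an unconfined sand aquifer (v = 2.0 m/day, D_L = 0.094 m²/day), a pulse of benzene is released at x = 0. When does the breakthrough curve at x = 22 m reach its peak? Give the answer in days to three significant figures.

11.0 days

For the 1D instantaneous-source solution, setting ∂C/∂t = 0 at fixed x gives v²t² + 2Dt − x² = 0, so t = (√(D² + v²x²) − D)/v².
√(D² + v²x²) = √(0.094² + 2.0² × 22²) = 44.00; v² = 4.
t = (44.00 − 0.094)/4 = 11.0 days (vs. the pure-advection estimate x/v = 11.0 d).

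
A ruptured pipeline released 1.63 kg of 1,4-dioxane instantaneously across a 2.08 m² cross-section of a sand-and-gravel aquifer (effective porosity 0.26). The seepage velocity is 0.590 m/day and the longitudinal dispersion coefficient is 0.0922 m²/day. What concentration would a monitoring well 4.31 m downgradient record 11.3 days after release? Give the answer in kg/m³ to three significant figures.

0.220 kg/m³

For an instantaneous plane source, C(x,t) = M/(n_e·A·√(4πDt)) · exp(−(x−vt)²/(4Dt)), with n_e·A the pore (flow) area.
Plume center vt = 0.590 × 11.3 = 6.667 m, so the well at 4.31 m is 2.357 m upgradient of the peak.
√(4πDt) = 3.618 m, giving peak height M/(n_e·A·√(4πDt)) = 1.63/(0.26 × 2.08 × 3.618) = 0.8331 kg/m³.
(x−vt)²/(4Dt) = (-2.357)²/(4 × 0.0922 × 11.3) = 1.333; exp(−1.333) = 0.2637.
C = 0.8331 × 0.2637 = 0.220 kg/m³.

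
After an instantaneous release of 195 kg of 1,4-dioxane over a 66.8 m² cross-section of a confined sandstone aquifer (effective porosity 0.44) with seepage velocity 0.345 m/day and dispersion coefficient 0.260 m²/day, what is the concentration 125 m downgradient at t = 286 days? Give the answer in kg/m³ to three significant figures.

0.0211 kg/m³

For an instantaneous plane source, C(x,t) = M/(n_e·A·√(4πDt)) · exp(−(x−vt)²/(4Dt)), with n_e·A the pore (flow) area.
Plume center vt = 0.345 × 286 = 98.67 m, so the well at 125 m is 26.33 m downgradient of the peak.
√(4πDt) = 30.57 m, giving peak height M/(n_e·A·√(4πDt)) = 195/(0.44 × 66.8 × 30.57) = 0.2170 kg/m³.
(x−vt)²/(4Dt) = (26.33)²/(4 × 0.260 × 286) = 2.331; exp(−2.331) = 0.09720.
C = 0.2170 × 0.09720 = 0.0211 kg/m³.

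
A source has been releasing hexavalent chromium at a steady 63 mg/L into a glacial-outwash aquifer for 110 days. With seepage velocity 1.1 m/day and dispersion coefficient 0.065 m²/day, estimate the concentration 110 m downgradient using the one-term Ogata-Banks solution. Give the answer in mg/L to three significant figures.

For a continuous step input, C/C₀ ≈ ½·erfc((x−vt)/(2√(Dt))).
vt = 1.1 × 110 = 121 m and 2√(Dt) = 2√(0.065 × 110) = 5.348 m.
Argument (x−vt)/(2√(Dt)) = (110 − 121)/5.348 = -2.057; ½·erfc(-2.057) = 0.9982.
C = 63 × 0.9982 = 62.9 mg/L.

62.9 mg/L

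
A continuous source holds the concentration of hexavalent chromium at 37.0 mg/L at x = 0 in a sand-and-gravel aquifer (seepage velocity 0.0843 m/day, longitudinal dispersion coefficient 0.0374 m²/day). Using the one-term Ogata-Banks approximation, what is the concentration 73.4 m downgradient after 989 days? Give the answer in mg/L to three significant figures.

32.4 mg/L

For a continuous step input, C/C₀ ≈ ½·erfc((x−vt)/(2√(Dt))).
vt = 0.0843 × 989 = 83.3727 m and 2√(Dt) = 2√(0.0374 × 989) = 12.16 m.
Argument (x−vt)/(2√(Dt)) = (73.4 − 83.3727)/12.16 = -0.8201; ½·erfc(-0.8201) = 0.8769.
C = 37.0 × 0.8769 = 32.4 mg/L.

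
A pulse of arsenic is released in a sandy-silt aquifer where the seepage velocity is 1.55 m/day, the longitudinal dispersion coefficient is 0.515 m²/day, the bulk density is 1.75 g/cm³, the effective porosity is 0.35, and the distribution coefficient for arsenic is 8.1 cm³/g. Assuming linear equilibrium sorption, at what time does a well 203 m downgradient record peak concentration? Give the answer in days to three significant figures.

5430 days

Retardation factor R = 1 + ρ_b·K_d/n = 1 + 1.75 × 8.1/0.35 = 41.50.
Sorption retards both mechanisms: v_R = v/R = 0.03735 m/day, D_R = D/R = 0.01241 m²/day.
Peak time from v_R²t² + 2D_R t − x² = 0: t = (√(D_R² + v_R²x²) − D_R)/v_R².
√(D_R² + v_R²x²) = √(0.01241² + 0.03735² × 203²) = 7.582; v_R² = 0.001395.
t = (7.582 − 0.01241)/0.001395 = 5430 days.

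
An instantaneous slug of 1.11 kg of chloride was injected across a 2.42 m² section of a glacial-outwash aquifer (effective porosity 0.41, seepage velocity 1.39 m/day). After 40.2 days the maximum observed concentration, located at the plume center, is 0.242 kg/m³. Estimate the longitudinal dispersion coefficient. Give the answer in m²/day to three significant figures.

0.0423 m²/day

At the plume center C_max = M/(n_e·A·√(4πDt)), so D = M²/(4πt·(n_e·A·C_max)²).
n_e·A·C_max = 0.41 × 2.42 × 0.242 = 0.2401 kg/m.
D = 1.11²/(4π × 40.2 × 0.2401²) = 0.0423 m²/day.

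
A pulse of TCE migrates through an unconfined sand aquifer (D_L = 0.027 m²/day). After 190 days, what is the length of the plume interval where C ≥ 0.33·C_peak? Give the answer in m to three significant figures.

The plume is Gaussian with σ = √(2Dt) = √(2 × 0.027 × 190) = 3.203 m.
C/C_peak = exp(−Δx²/(2σ²)) = 0.33 ⇒ Δx = σ·√(−2 ln 0.33) = 3.203 × 1.489 = 4.769 m.
Width = 2Δx = 9.54 m.

9.54 m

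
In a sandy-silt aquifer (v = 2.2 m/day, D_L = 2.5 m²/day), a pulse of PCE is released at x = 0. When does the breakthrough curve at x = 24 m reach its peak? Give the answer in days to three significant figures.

10.4 days

For the 1D instantaneous-source solution, setting ∂C/∂t = 0 at fixed x gives v²t² + 2Dt − x² = 0, so t = (√(D² + v²x²) − D)/v².
√(D² + v²x²) = √(2.5² + 2.2² × 24²) = 52.86; v² = 4.84.
t = (52.86 − 2.5)/4.84 = 10.4 days (vs. the pure-advection estimate x/v = 10.9 d).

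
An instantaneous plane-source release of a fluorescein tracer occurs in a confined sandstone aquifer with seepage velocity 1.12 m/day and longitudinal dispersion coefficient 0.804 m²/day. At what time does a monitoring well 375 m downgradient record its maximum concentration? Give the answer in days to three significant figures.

334 days

For the 1D instantaneous-source solution, setting ∂C/∂t = 0 at fixed x gives v²t² + 2Dt − x² = 0, so t = (√(D² + v²x²) − D)/v².
√(D² + v²x²) = √(0.804² + 1.12² × 375²) = 420.0; v² = 1.2544.
t = (420.0 − 0.804)/1.2544 = 334 days (vs. the pure-advection estimate x/v = 335 d).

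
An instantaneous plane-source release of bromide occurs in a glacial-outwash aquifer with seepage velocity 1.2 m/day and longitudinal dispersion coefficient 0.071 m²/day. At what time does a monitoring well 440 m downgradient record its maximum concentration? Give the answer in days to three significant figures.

For the 1D instantaneous-source solution, setting ∂C/∂t = 0 at fixed x gives v²t² + 2Dt − x² = 0, so t = (√(D² + v²x²) − D)/v².
√(D² + v²x²) = √(0.071² + 1.2² × 440²) = 528.0; v² = 1.44.
t = (528.0 − 0.071)/1.44 = 367 days (vs. the pure-advection estimate x/v = 367 d).

367 days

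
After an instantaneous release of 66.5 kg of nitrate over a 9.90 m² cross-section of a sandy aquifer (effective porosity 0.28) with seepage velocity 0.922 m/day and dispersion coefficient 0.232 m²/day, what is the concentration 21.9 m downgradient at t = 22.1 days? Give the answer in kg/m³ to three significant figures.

2.67 kg/m³

For an instantaneous plane source, C(x,t) = M/(n_e·A·√(4πDt)) · exp(−(x−vt)²/(4Dt)), with n_e·A the pore (flow) area.
Plume center vt = 0.922 × 22.1 = 20.3762 m, so the well at 21.9 m is 1.5238 m downgradient of the peak.
√(4πDt) = 8.027 m, giving peak height M/(n_e·A·√(4πDt)) = 66.5/(0.28 × 9.90 × 8.027) = 2.989 kg/m³.
(x−vt)²/(4Dt) = (1.5238)²/(4 × 0.232 × 22.1) = 0.1132; exp(−0.1132) = 0.8930.
C = 2.989 × 0.8930 = 2.67 kg/m³.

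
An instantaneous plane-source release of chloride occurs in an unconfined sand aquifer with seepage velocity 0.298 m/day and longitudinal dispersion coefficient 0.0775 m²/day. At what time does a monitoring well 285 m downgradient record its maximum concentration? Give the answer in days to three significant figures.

956 days

For the 1D instantaneous-source solution, setting ∂C/∂t = 0 at fixed x gives v²t² + 2Dt − x² = 0, so t = (√(D² + v²x²) − D)/v².
√(D² + v²x²) = √(0.0775² + 0.298² × 285²) = 84.93; v² = 0.088804.
t = (84.93 − 0.0775)/0.088804 = 956 days (vs. the pure-advection estimate x/v = 956 d).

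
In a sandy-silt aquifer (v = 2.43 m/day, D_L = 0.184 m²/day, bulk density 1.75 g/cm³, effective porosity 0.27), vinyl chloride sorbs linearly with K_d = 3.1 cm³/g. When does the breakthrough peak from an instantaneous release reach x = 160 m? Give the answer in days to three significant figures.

Retardation factor R = 1 + ρ_b·K_d/n = 1 + 1.75 × 3.1/0.27 = 21.09.
Sorption retards both mechanisms: v_R = v/R = 0.1152 m/day, D_R = D/R = 0.008725 m²/day.
Peak time from v_R²t² + 2D_R t − x² = 0: t = (√(D_R² + v_R²x²) − D_R)/v_R².
√(D_R² + v_R²x²) = √(0.008725² + 0.1152² × 160²) = 18.43; v_R² = 0.01327.
t = (18.43 − 0.008725)/0.01327 = 1390 days.

1390 days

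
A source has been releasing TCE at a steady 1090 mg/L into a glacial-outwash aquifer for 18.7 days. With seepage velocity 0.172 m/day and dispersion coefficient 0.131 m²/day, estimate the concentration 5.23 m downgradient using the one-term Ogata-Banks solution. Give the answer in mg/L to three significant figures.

198 mg/L

For a continuous step input, C/C₀ ≈ ½·erfc((x−vt)/(2√(Dt))).
vt = 0.172 × 18.7 = 3.2164 m and 2√(Dt) = 2√(0.131 × 18.7) = 3.130 m.
Argument (x−vt)/(2√(Dt)) = (5.23 − 3.2164)/3.130 = 0.6433; ½·erfc(0.6433) = 0.1815.
C = 1090 × 0.1815 = 198 mg/L.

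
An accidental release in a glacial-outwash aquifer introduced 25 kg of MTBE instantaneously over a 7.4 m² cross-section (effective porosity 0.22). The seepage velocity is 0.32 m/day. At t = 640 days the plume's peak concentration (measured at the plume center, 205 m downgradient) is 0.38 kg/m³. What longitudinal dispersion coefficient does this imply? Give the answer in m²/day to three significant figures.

At the plume center C_max = M/(n_e·A·√(4πDt)), so D = M²/(4πt·(n_e·A·C_max)²).
n_e·A·C_max = 0.22 × 7.4 × 0.38 = 0.6186 kg/m.
D = 25²/(4π × 640 × 0.6186²) = 0.203 m²/day.

0.203 m²/day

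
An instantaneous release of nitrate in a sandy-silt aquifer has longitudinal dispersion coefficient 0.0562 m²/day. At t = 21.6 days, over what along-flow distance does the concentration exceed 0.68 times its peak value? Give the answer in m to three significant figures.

2.74 m

The plume is Gaussian with σ = √(2Dt) = √(2 × 0.0562 × 21.6) = 1.558 m.
C/C_peak = exp(−Δx²/(2σ²)) = 0.68 ⇒ Δx = σ·√(−2 ln 0.68) = 1.558 × 0.8783 = 1.368 m.
Width = 2Δx = 2.74 m.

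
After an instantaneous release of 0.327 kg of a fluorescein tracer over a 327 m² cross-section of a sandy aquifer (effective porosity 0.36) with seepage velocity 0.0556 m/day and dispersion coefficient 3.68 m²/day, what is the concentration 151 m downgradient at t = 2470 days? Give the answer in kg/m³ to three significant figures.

8.18e-06 kg/m³

For an instantaneous plane source, C(x,t) = M/(n_e·A·√(4πDt)) · exp(−(x−vt)²/(4Dt)), with n_e·A the pore (flow) area.
Plume center vt = 0.0556 × 2470 = 137.332 m, so the well at 151 m is 13.668 m downgradient of the peak.
√(4πDt) = 338.0 m, giving peak height M/(n_e·A·√(4πDt)) = 0.327/(0.36 × 327 × 338.0) = 8.218e-06 kg/m³.
(x−vt)²/(4Dt) = (13.668)²/(4 × 3.68 × 2470) = 0.005138; exp(−0.005138) = 0.9949.
C = 8.218e-06 × 0.9949 = 8.18e-06 kg/m³.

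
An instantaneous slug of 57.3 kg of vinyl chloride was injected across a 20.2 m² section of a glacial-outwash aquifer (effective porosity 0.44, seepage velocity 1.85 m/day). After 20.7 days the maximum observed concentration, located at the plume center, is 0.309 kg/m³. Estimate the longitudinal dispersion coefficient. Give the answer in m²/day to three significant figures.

At the plume center C_max = M/(n_e·A·√(4πDt)), so D = M²/(4πt·(n_e·A·C_max)²).
n_e·A·C_max = 0.44 × 20.2 × 0.309 = 2.746 kg/m.
D = 57.3²/(4π × 20.7 × 2.746²) = 1.67 m²/day.

1.67 m²/day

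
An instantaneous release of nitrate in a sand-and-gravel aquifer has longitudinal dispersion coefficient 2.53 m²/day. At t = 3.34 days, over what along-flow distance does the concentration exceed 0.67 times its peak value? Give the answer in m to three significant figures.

The plume is Gaussian with σ = √(2Dt) = √(2 × 2.53 × 3.34) = 4.111 m.
C/C_peak = exp(−Δx²/(2σ²)) = 0.67 ⇒ Δx = σ·√(−2 ln 0.67) = 4.111 × 0.8950 = 3.679 m.
Width = 2Δx = 7.36 m.

7.36 m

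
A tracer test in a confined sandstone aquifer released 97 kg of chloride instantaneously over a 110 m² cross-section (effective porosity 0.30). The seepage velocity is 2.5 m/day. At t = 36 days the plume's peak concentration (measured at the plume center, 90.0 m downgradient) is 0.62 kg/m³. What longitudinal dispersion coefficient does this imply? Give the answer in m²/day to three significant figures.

At the plume center C_max = M/(n_e·A·√(4πDt)), so D = M²/(4πt·(n_e·A·C_max)²).
n_e·A·C_max = 0.30 × 110 × 0.62 = 20.46 kg/m.
D = 97²/(4π × 36 × 20.46²) = 0.0497 m²/day.

0.0497 m²/day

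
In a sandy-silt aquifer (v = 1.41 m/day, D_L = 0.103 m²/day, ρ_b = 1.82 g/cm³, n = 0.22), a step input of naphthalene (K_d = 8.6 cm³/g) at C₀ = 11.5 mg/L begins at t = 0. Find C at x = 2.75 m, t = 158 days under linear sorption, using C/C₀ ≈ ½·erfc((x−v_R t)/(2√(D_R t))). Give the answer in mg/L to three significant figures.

Retardation factor R = 1 + ρ_b·K_d/n = 1 + 1.82 × 8.6/0.22 = 72.15.
Sorption retards both mechanisms: v_R = v/R = 0.01954 m/day, D_R = D/R = 0.001428 m²/day.
v_R·t = 0.01954 × 158 = 3.08732 m; 2√(D_R t) = 0.9500 m; argument = (2.75 − 3.08732)/0.9500 = -0.3551.
C = C₀ × ½·erfc(-0.3551) = 11.5 × 0.6922 = 7.96 mg/L.

7.96 mg/L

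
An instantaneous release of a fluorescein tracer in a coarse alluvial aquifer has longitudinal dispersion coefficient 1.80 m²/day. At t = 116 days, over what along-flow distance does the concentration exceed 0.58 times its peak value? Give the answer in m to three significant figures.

The plume is Gaussian with σ = √(2Dt) = √(2 × 1.80 × 116) = 20.44 m.
C/C_peak = exp(−Δx²/(2σ²)) = 0.58 ⇒ Δx = σ·√(−2 ln 0.58) = 20.44 × 1.044 = 21.34 m.
Width = 2Δx = 42.7 m.

42.7 m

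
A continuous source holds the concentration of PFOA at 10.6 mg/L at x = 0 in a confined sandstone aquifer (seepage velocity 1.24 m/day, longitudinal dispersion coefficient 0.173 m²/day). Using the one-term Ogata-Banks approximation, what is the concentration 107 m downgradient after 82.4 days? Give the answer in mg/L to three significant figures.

For a continuous step input, C/C₀ ≈ ½·erfc((x−vt)/(2√(Dt))).
vt = 1.24 × 82.4 = 102.176 m and 2√(Dt) = 2√(0.173 × 82.4) = 7.551 m.
Argument (x−vt)/(2√(Dt)) = (107 − 102.176)/7.551 = 0.6389; ½·erfc(0.6389) = 0.1831.
C = 10.6 × 0.1831 = 1.94 mg/L.

1.94 mg/L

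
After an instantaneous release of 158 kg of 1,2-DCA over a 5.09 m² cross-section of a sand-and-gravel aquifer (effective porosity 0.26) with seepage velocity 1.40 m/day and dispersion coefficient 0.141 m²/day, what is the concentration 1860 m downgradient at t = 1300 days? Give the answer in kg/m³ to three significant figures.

For an instantaneous plane source, C(x,t) = M/(n_e·A·√(4πDt)) · exp(−(x−vt)²/(4Dt)), with n_e·A the pore (flow) area.
Plume center vt = 1.40 × 1300 = 1820 m, so the well at 1860 m is 40 m downgradient of the peak.
√(4πDt) = 47.99 m, giving peak height M/(n_e·A·√(4πDt)) = 158/(0.26 × 5.09 × 47.99) = 2.488 kg/m³.
(x−vt)²/(4Dt) = (40)²/(4 × 0.141 × 1300) = 2.182; exp(−2.182) = 0.1128.
C = 2.488 × 0.1128 = 0.281 kg/m³.

0.281 kg/m³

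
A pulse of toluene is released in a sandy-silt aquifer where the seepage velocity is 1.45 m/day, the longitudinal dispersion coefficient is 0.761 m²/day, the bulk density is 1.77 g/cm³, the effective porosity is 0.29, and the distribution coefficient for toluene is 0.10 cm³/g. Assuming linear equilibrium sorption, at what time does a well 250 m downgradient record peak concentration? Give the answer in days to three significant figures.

Retardation factor R = 1 + ρ_b·K_d/n = 1 + 1.77 × 0.10/0.29 = 1.610.
Sorption retards both mechanisms: v_R = v/R = 0.9006 m/day, D_R = D/R = 0.4727 m²/day.
Peak time from v_R²t² + 2D_R t − x² = 0: t = (√(D_R² + v_R²x²) − D_R)/v_R².
√(D_R² + v_R²x²) = √(0.4727² + 0.9006² × 250²) = 225.2; v_R² = 0.8111.
t = (225.2 − 0.4727)/0.8111 = 277 days.

277 days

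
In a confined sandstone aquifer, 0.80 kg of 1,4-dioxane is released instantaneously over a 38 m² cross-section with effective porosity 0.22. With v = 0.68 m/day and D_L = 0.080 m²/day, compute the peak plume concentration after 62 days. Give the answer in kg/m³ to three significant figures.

0.0121 kg/m³

The peak of an instantaneous 1D plume sits at x = vt; there the Gaussian factor is 1 and C_max = M/(n_e·A·√(4πDt)), where n_e·A is the pore area the mass is dissolved in.
√(4πDt) = √(4π × 0.080 × 62) = 7.895 m, so C_max = 0.80/(0.22 × 38 × 7.895) = 0.0121 kg/m³.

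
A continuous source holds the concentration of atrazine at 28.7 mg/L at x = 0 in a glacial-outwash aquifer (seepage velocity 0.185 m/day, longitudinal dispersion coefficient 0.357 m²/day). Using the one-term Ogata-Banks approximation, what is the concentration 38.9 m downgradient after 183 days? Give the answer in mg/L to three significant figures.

For a continuous step input, C/C₀ ≈ ½·erfc((x−vt)/(2√(Dt))).
vt = 0.185 × 183 = 33.855 m and 2√(Dt) = 2√(0.357 × 183) = 16.17 m.
Argument (x−vt)/(2√(Dt)) = (38.9 − 33.855)/16.17 = 0.3120; ½·erfc(0.3120) = 0.3295.
C = 28.7 × 0.3295 = 9.46 mg/L.

9.46 mg/L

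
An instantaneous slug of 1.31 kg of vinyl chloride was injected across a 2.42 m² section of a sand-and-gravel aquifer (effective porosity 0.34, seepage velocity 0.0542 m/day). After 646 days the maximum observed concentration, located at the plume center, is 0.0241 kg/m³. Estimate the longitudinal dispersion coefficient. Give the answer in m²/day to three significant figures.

At the plume center C_max = M/(n_e·A·√(4πDt)), so D = M²/(4πt·(n_e·A·C_max)²).
n_e·A·C_max = 0.34 × 2.42 × 0.0241 = 0.01983 kg/m.
D = 1.31²/(4π × 646 × 0.01983²) = 0.538 m²/day.

0.538 m²/day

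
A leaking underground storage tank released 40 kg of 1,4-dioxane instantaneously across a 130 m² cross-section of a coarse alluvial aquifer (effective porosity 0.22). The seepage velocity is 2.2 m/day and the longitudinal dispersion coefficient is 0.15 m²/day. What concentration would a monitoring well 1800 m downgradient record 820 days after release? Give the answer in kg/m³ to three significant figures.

0.0344 kg/m³

For an instantaneous plane source, C(x,t) = M/(n_e·A·√(4πDt)) · exp(−(x−vt)²/(4Dt)), with n_e·A the pore (flow) area.
Plume center vt = 2.2 × 820 = 1804 m, so the well at 1800 m is 4 m upgradient of the peak.
√(4πDt) = 39.31 m, giving peak height M/(n_e·A·√(4πDt)) = 40/(0.22 × 130 × 39.31) = 0.03558 kg/m³.
(x−vt)²/(4Dt) = (-4)²/(4 × 0.15 × 820) = 0.03252; exp(−0.03252) = 0.9680.
C = 0.03558 × 0.9680 = 0.0344 kg/m³.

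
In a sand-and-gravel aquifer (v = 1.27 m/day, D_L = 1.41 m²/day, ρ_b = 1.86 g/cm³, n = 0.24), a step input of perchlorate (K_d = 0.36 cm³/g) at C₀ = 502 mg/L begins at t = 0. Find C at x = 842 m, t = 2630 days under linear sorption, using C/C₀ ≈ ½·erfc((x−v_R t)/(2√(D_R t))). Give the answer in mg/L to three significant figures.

Retardation factor R = 1 + ρ_b·K_d/n = 1 + 1.86 × 0.36/0.24 = 3.790.
Sorption retards both mechanisms: v_R = v/R = 0.3351 m/day, D_R = D/R = 0.3720 m²/day.
v_R·t = 0.3351 × 2630 = 881.313 m; 2√(D_R t) = 62.56 m; argument = (842 − 881.313)/62.56 = -0.6284.
C = C₀ × ½·erfc(-0.6284) = 502 × 0.8129 = 408 mg/L.

408 mg/L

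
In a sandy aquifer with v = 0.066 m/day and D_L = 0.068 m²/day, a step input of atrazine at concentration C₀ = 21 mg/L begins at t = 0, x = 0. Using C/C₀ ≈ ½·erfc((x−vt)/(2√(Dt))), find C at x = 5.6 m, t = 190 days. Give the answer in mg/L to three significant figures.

19.2 mg/L

For a continuous step input, C/C₀ ≈ ½·erfc((x−vt)/(2√(Dt))).
vt = 0.066 × 190 = 12.54 m and 2√(Dt) = 2√(0.068 × 190) = 7.189 m.
Argument (x−vt)/(2√(Dt)) = (5.6 − 12.54)/7.189 = -0.9654; ½·erfc(-0.9654) = 0.9139.
C = 21 × 0.9139 = 19.2 mg/L.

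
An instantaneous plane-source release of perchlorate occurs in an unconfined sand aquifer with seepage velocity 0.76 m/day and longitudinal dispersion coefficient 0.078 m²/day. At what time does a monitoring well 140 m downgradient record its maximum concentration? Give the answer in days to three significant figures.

For the 1D instantaneous-source solution, setting ∂C/∂t = 0 at fixed x gives v²t² + 2Dt − x² = 0, so t = (√(D² + v²x²) − D)/v².
√(D² + v²x²) = √(0.078² + 0.76² × 140²) = 106.4; v² = 0.5776.
t = (106.4 − 0.078)/0.5776 = 184 days (vs. the pure-advection estimate x/v = 184 d).

184 days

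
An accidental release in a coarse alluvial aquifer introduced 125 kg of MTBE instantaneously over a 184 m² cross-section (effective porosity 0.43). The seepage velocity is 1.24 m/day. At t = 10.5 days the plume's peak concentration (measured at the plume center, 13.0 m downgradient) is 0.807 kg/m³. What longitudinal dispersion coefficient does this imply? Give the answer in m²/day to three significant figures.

At the plume center C_max = M/(n_e·A·√(4πDt)), so D = M²/(4πt·(n_e·A·C_max)²).
n_e·A·C_max = 0.43 × 184 × 0.807 = 63.85 kg/m.
D = 125²/(4π × 10.5 × 63.85²) = 0.0290 m²/day.

0.0290 m²/day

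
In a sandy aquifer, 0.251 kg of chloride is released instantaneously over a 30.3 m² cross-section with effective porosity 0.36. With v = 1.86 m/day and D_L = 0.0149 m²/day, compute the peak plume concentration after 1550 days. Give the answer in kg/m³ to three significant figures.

0.00135 kg/m³

The peak of an instantaneous 1D plume sits at x = vt; there the Gaussian factor is 1 and C_max = M/(n_e·A·√(4πDt)), where n_e·A is the pore area the mass is dissolved in.
√(4πDt) = √(4π × 0.0149 × 1550) = 17.04 m, so C_max = 0.251/(0.36 × 30.3 × 17.04) = 0.00135 kg/m³.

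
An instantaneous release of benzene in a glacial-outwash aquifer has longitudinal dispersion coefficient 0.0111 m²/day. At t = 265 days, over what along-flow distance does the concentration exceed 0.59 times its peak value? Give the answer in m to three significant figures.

4.98 m

The plume is Gaussian with σ = √(2Dt) = √(2 × 0.0111 × 265) = 2.425 m.
C/C_peak = exp(−Δx²/(2σ²)) = 0.59 ⇒ Δx = σ·√(−2 ln 0.59) = 2.425 × 1.027 = 2.490 m.
Width = 2Δx = 4.98 m.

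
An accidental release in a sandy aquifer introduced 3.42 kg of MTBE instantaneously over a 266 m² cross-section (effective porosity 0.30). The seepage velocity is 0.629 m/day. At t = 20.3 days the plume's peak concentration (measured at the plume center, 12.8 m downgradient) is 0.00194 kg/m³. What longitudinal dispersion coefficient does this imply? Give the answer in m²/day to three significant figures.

1.91 m²/day

At the plume center C_max = M/(n_e·A·√(4πDt)), so D = M²/(4πt·(n_e·A·C_max)²).
n_e·A·C_max = 0.30 × 266 × 0.00194 = 0.1548 kg/m.
D = 3.42²/(4π × 20.3 × 0.1548²) = 1.91 m²/day.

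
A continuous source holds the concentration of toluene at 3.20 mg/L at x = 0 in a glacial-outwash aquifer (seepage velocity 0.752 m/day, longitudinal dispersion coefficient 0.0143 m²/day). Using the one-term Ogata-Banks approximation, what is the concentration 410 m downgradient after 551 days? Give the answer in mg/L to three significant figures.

2.76 mg/L

For a continuous step input, C/C₀ ≈ ½·erfc((x−vt)/(2√(Dt))).
vt = 0.752 × 551 = 414.352 m and 2√(Dt) = 2√(0.0143 × 551) = 5.614 m.
Argument (x−vt)/(2√(Dt)) = (410 − 414.352)/5.614 = -0.7752; ½·erfc(-0.7752) = 0.8635.
C = 3.20 × 0.8635 = 2.76 mg/L.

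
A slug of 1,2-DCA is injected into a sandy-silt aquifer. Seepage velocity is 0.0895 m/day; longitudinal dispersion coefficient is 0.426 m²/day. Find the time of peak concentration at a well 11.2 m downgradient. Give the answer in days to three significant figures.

For the 1D instantaneous-source solution, setting ∂C/∂t = 0 at fixed x gives v²t² + 2Dt − x² = 0, so t = (√(D² + v²x²) − D)/v².
√(D² + v²x²) = √(0.426² + 0.0895² × 11.2²) = 1.089; v² = 0.00801025.
t = (1.089 − 0.426)/0.00801025 = 82.8 days (vs. the pure-advection estimate x/v = 125 d).

82.8 days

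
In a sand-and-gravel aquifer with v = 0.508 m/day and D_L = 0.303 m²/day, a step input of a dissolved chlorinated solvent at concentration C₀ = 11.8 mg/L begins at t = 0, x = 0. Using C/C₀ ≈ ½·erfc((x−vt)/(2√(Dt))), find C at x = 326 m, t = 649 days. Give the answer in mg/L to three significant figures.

6.77 mg/L

For a continuous step input, C/C₀ ≈ ½·erfc((x−vt)/(2√(Dt))).
vt = 0.508 × 649 = 329.692 m and 2√(Dt) = 2√(0.303 × 649) = 28.05 m.
Argument (x−vt)/(2√(Dt)) = (326 − 329.692)/28.05 = -0.1316; ½·erfc(-0.1316) = 0.5738.
C = 11.8 × 0.5738 = 6.77 mg/L.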